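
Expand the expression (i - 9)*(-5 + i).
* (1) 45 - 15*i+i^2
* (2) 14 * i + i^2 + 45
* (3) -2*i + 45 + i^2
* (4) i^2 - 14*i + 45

Expanding (i - 9)*(-5 + i):
= i^2 - 14*i + 45
4) i^2 - 14*i + 45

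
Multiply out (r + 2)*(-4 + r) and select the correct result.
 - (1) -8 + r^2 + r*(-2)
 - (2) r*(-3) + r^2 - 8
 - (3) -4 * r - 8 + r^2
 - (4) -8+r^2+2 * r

Expanding (r + 2)*(-4 + r):
= -8 + r^2 + r*(-2)
1) -8 + r^2 + r*(-2)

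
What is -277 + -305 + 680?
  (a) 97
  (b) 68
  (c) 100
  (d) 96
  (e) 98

First: -277 + -305 = -582
Then: -582 + 680 = 98
e) 98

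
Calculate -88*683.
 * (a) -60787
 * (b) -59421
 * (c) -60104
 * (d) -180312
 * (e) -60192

-88 * 683 = -60104
c) -60104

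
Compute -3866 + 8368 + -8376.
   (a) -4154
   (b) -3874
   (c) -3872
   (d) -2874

First: -3866 + 8368 = 4502
Then: 4502 + -8376 = -3874
b) -3874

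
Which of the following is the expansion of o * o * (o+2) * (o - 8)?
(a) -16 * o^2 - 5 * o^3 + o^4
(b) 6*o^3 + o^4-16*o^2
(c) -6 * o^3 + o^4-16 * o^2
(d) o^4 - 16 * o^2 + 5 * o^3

Expanding o * o * (o+2) * (o - 8):
= -6 * o^3 + o^4-16 * o^2
c) -6 * o^3 + o^4-16 * o^2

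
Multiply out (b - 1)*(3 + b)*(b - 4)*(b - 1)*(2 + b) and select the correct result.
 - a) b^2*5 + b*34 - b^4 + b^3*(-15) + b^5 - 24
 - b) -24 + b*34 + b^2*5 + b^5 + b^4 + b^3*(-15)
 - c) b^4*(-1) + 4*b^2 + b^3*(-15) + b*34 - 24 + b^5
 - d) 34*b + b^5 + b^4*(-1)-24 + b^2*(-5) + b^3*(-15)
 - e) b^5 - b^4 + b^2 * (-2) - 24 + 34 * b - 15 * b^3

Expanding (b - 1)*(3 + b)*(b - 4)*(b - 1)*(2 + b):
= b^2*5 + b*34 - b^4 + b^3*(-15) + b^5 - 24
a) b^2*5 + b*34 - b^4 + b^3*(-15) + b^5 - 24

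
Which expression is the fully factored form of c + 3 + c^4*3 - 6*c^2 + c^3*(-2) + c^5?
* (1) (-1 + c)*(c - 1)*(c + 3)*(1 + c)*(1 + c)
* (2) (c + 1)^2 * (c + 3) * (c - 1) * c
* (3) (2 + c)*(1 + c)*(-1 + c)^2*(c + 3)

We need to factor c + 3 + c^4*3 - 6*c^2 + c^3*(-2) + c^5.
The factored form is (-1 + c)*(c - 1)*(c + 3)*(1 + c)*(1 + c).
1) (-1 + c)*(c - 1)*(c + 3)*(1 + c)*(1 + c)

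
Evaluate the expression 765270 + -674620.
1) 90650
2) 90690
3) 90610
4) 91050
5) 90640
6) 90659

765270 + -674620 = 90650
1) 90650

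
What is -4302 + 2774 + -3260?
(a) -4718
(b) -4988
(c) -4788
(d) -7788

First: -4302 + 2774 = -1528
Then: -1528 + -3260 = -4788
c) -4788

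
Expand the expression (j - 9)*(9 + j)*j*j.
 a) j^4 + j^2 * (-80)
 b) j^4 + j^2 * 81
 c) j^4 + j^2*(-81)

Expanding (j - 9)*(9 + j)*j*j:
= j^4 + j^2*(-81)
c) j^4 + j^2*(-81)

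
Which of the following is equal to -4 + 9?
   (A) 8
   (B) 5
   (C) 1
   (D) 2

-4 + 9 = 5
B) 5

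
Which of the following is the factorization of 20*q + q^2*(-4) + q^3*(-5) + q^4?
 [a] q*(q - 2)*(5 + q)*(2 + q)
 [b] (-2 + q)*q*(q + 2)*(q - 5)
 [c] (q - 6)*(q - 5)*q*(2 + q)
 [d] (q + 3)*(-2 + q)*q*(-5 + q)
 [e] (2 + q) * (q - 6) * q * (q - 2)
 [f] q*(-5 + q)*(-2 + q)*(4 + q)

We need to factor 20*q + q^2*(-4) + q^3*(-5) + q^4.
The factored form is (-2 + q)*q*(q + 2)*(q - 5).
b) (-2 + q)*q*(q + 2)*(q - 5)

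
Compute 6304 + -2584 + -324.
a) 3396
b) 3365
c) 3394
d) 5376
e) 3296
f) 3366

First: 6304 + -2584 = 3720
Then: 3720 + -324 = 3396
a) 3396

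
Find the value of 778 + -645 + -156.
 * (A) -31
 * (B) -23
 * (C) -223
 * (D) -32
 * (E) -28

First: 778 + -645 = 133
Then: 133 + -156 = -23
B) -23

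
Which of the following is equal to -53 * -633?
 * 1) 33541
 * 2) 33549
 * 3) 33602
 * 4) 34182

-53 * -633 = 33549
2) 33549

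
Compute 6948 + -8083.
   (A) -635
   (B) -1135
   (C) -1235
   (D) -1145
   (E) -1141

6948 + -8083 = -1135
B) -1135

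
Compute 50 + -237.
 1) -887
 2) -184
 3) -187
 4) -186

50 + -237 = -187
3) -187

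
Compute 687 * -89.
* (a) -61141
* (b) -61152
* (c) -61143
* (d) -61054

687 * -89 = -61143
c) -61143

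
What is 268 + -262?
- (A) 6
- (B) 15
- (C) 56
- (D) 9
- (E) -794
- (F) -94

268 + -262 = 6
A) 6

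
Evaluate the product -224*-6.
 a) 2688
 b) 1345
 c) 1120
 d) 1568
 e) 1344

-224 * -6 = 1344
e) 1344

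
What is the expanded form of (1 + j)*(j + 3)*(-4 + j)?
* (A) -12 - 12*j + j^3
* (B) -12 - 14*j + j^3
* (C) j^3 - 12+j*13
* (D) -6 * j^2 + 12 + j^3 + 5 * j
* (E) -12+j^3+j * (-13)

Expanding (1 + j)*(j + 3)*(-4 + j):
= -12+j^3+j * (-13)
E) -12+j^3+j * (-13)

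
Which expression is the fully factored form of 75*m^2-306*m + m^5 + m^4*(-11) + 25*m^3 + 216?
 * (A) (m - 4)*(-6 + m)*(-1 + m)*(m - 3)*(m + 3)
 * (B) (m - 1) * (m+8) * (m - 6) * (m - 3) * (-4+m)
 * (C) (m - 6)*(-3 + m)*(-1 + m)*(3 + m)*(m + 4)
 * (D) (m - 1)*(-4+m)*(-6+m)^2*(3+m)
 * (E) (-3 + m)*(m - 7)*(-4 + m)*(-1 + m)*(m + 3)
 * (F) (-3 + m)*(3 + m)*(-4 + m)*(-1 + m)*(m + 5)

We need to factor 75*m^2-306*m + m^5 + m^4*(-11) + 25*m^3 + 216.
The factored form is (m - 4)*(-6 + m)*(-1 + m)*(m - 3)*(m + 3).
A) (m - 4)*(-6 + m)*(-1 + m)*(m - 3)*(m + 3)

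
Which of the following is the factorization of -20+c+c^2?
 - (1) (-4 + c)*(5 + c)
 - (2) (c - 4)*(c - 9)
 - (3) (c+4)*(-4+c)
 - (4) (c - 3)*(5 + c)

We need to factor -20+c+c^2.
The factored form is (-4 + c)*(5 + c).
1) (-4 + c)*(5 + c)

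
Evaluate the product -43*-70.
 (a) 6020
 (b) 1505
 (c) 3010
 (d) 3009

-43 * -70 = 3010
c) 3010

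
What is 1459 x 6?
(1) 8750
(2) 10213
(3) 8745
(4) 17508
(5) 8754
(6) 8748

1459 * 6 = 8754
5) 8754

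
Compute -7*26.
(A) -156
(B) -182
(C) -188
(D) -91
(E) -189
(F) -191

-7 * 26 = -182
B) -182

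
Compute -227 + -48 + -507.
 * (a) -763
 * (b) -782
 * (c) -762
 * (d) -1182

First: -227 + -48 = -275
Then: -275 + -507 = -782
b) -782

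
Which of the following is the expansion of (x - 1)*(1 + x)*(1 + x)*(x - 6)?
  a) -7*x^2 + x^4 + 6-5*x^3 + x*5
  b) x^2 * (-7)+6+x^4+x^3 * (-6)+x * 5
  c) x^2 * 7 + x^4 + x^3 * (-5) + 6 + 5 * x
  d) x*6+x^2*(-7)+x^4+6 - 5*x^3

Expanding (x - 1)*(1 + x)*(1 + x)*(x - 6):
= -7*x^2 + x^4 + 6-5*x^3 + x*5
a) -7*x^2 + x^4 + 6-5*x^3 + x*5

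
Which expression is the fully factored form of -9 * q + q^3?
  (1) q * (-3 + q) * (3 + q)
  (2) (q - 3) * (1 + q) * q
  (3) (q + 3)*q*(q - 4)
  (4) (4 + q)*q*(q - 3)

We need to factor -9 * q + q^3.
The factored form is q * (-3 + q) * (3 + q).
1) q * (-3 + q) * (3 + q)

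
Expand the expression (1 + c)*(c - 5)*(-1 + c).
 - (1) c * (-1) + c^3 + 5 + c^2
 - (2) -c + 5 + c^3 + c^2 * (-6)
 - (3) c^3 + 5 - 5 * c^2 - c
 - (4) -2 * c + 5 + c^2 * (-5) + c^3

Expanding (1 + c)*(c - 5)*(-1 + c):
= c^3 + 5 - 5 * c^2 - c
3) c^3 + 5 - 5 * c^2 - c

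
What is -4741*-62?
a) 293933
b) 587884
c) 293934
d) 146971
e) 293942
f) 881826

-4741 * -62 = 293942
e) 293942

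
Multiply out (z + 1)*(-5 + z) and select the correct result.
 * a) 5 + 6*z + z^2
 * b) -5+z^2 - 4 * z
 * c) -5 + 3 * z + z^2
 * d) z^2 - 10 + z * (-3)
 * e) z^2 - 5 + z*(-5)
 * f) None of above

Expanding (z + 1)*(-5 + z):
= -5+z^2 - 4 * z
b) -5+z^2 - 4 * z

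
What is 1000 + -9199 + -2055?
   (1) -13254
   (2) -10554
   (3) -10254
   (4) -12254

First: 1000 + -9199 = -8199
Then: -8199 + -2055 = -10254
3) -10254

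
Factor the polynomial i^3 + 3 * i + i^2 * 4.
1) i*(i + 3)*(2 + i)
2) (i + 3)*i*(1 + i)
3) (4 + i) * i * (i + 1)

We need to factor i^3 + 3 * i + i^2 * 4.
The factored form is (i + 3)*i*(1 + i).
2) (i + 3)*i*(1 + i)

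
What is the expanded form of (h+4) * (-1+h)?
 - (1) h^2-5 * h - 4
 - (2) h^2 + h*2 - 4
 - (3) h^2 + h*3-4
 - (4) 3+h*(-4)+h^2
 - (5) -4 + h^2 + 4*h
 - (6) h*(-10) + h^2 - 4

Expanding (h+4) * (-1+h):
= h^2 + h*3-4
3) h^2 + h*3-4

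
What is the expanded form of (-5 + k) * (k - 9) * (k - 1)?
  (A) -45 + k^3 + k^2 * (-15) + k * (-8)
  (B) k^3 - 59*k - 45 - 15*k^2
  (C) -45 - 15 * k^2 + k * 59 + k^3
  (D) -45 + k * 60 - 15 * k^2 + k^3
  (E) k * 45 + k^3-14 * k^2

Expanding (-5 + k) * (k - 9) * (k - 1):
= -45 - 15 * k^2 + k * 59 + k^3
C) -45 - 15 * k^2 + k * 59 + k^3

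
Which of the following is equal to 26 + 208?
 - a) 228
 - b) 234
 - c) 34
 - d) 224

26 + 208 = 234
b) 234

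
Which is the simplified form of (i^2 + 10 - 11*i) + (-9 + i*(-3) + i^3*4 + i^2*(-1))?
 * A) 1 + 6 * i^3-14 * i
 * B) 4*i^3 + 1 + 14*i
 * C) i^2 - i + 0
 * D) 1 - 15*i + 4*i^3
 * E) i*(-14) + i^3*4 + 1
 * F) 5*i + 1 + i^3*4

Adding the polynomials and combining like terms:
(i^2 + 10 - 11*i) + (-9 + i*(-3) + i^3*4 + i^2*(-1))
= i*(-14) + i^3*4 + 1
E) i*(-14) + i^3*4 + 1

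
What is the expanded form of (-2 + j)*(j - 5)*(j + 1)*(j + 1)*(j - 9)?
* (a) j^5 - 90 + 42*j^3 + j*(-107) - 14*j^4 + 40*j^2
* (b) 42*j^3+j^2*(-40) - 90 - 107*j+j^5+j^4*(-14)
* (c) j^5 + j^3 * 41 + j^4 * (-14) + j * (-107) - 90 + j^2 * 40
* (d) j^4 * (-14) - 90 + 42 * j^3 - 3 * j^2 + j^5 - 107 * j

Expanding (-2 + j)*(j - 5)*(j + 1)*(j + 1)*(j - 9):
= j^5 - 90 + 42*j^3 + j*(-107) - 14*j^4 + 40*j^2
a) j^5 - 90 + 42*j^3 + j*(-107) - 14*j^4 + 40*j^2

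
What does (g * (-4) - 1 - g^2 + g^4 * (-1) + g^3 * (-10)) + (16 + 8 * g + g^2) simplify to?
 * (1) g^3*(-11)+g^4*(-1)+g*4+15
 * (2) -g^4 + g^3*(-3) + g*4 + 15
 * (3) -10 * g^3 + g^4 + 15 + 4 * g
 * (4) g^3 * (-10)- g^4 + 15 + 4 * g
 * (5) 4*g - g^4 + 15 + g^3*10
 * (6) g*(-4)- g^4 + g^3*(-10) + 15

Adding the polynomials and combining like terms:
(g*(-4) - 1 - g^2 + g^4*(-1) + g^3*(-10)) + (16 + 8*g + g^2)
= g^3 * (-10)- g^4 + 15 + 4 * g
4) g^3 * (-10)- g^4 + 15 + 4 * g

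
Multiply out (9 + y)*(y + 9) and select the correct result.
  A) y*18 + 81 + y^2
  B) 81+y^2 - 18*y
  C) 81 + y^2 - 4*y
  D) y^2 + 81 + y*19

Expanding (9 + y)*(y + 9):
= y*18 + 81 + y^2
A) y*18 + 81 + y^2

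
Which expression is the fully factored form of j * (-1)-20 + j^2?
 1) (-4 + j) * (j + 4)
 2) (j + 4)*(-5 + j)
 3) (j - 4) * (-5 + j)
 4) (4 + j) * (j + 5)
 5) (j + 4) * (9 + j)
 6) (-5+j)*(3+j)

We need to factor j * (-1)-20 + j^2.
The factored form is (j + 4)*(-5 + j).
2) (j + 4)*(-5 + j)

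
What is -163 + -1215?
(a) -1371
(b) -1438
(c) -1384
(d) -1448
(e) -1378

-163 + -1215 = -1378
e) -1378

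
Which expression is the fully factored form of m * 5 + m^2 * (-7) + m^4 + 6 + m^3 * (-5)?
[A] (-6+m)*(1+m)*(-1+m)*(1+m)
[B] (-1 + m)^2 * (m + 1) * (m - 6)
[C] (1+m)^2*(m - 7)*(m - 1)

We need to factor m * 5 + m^2 * (-7) + m^4 + 6 + m^3 * (-5).
The factored form is (-6+m)*(1+m)*(-1+m)*(1+m).
A) (-6+m)*(1+m)*(-1+m)*(1+m)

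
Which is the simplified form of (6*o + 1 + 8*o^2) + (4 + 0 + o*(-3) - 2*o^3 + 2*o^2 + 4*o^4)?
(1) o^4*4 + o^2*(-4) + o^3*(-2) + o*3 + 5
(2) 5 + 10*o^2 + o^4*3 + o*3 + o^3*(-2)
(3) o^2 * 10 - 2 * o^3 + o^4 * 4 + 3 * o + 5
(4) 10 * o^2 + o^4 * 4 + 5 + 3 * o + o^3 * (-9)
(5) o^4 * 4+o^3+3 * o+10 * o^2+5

Adding the polynomials and combining like terms:
(6*o + 1 + 8*o^2) + (4 + 0 + o*(-3) - 2*o^3 + 2*o^2 + 4*o^4)
= o^2 * 10 - 2 * o^3 + o^4 * 4 + 3 * o + 5
3) o^2 * 10 - 2 * o^3 + o^4 * 4 + 3 * o + 5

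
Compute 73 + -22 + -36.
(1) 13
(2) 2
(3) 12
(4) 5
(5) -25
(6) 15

First: 73 + -22 = 51
Then: 51 + -36 = 15
6) 15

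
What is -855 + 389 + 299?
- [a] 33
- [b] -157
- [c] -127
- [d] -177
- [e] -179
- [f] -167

First: -855 + 389 = -466
Then: -466 + 299 = -167
f) -167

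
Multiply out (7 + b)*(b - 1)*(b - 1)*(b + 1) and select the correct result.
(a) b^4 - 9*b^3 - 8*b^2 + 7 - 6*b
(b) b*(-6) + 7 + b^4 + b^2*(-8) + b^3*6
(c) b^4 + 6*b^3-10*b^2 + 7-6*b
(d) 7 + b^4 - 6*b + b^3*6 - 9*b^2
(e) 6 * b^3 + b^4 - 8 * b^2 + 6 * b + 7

Expanding (7 + b)*(b - 1)*(b - 1)*(b + 1):
= b*(-6) + 7 + b^4 + b^2*(-8) + b^3*6
b) b*(-6) + 7 + b^4 + b^2*(-8) + b^3*6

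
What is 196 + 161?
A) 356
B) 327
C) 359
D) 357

196 + 161 = 357
D) 357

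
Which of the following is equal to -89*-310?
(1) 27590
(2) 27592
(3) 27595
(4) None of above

-89 * -310 = 27590
1) 27590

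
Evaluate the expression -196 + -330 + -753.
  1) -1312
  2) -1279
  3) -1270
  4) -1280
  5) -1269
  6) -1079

First: -196 + -330 = -526
Then: -526 + -753 = -1279
2) -1279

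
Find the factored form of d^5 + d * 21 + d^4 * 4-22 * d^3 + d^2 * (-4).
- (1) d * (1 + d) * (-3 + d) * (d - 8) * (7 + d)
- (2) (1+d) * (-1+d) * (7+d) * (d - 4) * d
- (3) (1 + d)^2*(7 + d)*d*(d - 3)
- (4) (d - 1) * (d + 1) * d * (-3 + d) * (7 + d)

We need to factor d^5 + d * 21 + d^4 * 4-22 * d^3 + d^2 * (-4).
The factored form is (d - 1) * (d + 1) * d * (-3 + d) * (7 + d).
4) (d - 1) * (d + 1) * d * (-3 + d) * (7 + d)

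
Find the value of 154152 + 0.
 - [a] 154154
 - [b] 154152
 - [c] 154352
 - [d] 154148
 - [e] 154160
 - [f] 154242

154152 + 0 = 154152
b) 154152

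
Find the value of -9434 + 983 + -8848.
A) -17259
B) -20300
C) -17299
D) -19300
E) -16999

First: -9434 + 983 = -8451
Then: -8451 + -8848 = -17299
C) -17299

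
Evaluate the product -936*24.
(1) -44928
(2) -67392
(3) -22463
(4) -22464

-936 * 24 = -22464
4) -22464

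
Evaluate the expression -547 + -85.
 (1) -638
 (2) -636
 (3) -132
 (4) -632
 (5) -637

-547 + -85 = -632
4) -632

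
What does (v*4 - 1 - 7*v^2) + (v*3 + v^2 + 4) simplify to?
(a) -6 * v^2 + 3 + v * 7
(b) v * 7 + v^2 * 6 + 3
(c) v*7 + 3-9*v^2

Adding the polynomials and combining like terms:
(v*4 - 1 - 7*v^2) + (v*3 + v^2 + 4)
= -6 * v^2 + 3 + v * 7
a) -6 * v^2 + 3 + v * 7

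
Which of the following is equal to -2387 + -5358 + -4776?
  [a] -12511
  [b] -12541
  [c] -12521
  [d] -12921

First: -2387 + -5358 = -7745
Then: -7745 + -4776 = -12521
c) -12521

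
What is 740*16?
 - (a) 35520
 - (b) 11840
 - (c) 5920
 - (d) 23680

740 * 16 = 11840
b) 11840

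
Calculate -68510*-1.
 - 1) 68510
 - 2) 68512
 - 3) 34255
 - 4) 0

-68510 * -1 = 68510
1) 68510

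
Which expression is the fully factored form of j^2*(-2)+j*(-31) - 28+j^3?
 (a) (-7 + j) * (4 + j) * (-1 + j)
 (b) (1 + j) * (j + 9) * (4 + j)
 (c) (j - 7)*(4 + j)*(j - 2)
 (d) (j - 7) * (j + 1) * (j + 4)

We need to factor j^2*(-2)+j*(-31) - 28+j^3.
The factored form is (j - 7) * (j + 1) * (j + 4).
d) (j - 7) * (j + 1) * (j + 4)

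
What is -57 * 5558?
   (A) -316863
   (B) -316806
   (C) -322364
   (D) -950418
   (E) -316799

-57 * 5558 = -316806
B) -316806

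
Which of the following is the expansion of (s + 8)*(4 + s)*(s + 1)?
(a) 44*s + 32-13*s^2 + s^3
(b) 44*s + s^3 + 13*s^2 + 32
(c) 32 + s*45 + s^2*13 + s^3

Expanding (s + 8)*(4 + s)*(s + 1):
= 44*s + s^3 + 13*s^2 + 32
b) 44*s + s^3 + 13*s^2 + 32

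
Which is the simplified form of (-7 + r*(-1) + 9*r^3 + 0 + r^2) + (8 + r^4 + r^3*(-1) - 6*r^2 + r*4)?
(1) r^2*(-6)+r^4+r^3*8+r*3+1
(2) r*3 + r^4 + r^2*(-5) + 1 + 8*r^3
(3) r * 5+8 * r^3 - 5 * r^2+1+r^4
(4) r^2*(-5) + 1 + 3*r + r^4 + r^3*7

Adding the polynomials and combining like terms:
(-7 + r*(-1) + 9*r^3 + 0 + r^2) + (8 + r^4 + r^3*(-1) - 6*r^2 + r*4)
= r*3 + r^4 + r^2*(-5) + 1 + 8*r^3
2) r*3 + r^4 + r^2*(-5) + 1 + 8*r^3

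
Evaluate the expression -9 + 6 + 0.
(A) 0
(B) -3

First: -9 + 6 = -3
Then: -3 + 0 = -3
B) -3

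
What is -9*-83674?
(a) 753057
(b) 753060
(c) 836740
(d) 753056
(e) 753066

-9 * -83674 = 753066
e) 753066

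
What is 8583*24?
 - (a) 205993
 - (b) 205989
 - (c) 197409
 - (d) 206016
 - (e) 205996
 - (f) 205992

8583 * 24 = 205992
f) 205992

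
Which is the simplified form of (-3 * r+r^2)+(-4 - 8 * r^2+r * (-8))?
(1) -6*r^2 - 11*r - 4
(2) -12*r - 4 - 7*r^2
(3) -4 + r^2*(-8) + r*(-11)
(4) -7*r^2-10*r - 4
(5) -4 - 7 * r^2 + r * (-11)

Adding the polynomials and combining like terms:
(-3*r + r^2) + (-4 - 8*r^2 + r*(-8))
= -4 - 7 * r^2 + r * (-11)
5) -4 - 7 * r^2 + r * (-11)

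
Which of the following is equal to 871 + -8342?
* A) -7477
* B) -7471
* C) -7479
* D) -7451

871 + -8342 = -7471
B) -7471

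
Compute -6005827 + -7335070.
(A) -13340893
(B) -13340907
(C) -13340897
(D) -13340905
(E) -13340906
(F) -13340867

-6005827 + -7335070 = -13340897
C) -13340897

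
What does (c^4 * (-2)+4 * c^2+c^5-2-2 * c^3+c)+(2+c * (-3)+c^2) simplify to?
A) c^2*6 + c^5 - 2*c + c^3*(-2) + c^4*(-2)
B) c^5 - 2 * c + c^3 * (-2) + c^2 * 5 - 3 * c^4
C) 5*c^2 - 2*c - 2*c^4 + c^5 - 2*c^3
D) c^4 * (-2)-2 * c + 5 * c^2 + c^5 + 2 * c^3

Adding the polynomials and combining like terms:
(c^4*(-2) + 4*c^2 + c^5 - 2 - 2*c^3 + c) + (2 + c*(-3) + c^2)
= 5*c^2 - 2*c - 2*c^4 + c^5 - 2*c^3
C) 5*c^2 - 2*c - 2*c^4 + c^5 - 2*c^3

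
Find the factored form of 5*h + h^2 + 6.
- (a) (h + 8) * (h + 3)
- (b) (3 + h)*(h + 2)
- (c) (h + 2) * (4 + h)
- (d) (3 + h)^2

We need to factor 5*h + h^2 + 6.
The factored form is (3 + h)*(h + 2).
b) (3 + h)*(h + 2)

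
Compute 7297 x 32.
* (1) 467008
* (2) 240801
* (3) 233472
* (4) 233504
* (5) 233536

7297 * 32 = 233504
4) 233504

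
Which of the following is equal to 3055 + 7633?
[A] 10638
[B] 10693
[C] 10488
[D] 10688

3055 + 7633 = 10688
D) 10688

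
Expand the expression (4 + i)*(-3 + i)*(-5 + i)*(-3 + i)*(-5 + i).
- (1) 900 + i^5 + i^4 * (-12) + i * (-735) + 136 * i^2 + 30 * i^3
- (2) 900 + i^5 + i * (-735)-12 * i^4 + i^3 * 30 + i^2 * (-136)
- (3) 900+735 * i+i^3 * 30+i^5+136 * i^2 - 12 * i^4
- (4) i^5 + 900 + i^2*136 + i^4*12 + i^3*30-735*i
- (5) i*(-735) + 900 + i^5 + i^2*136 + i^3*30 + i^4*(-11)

Expanding (4 + i)*(-3 + i)*(-5 + i)*(-3 + i)*(-5 + i):
= 900 + i^5 + i^4 * (-12) + i * (-735) + 136 * i^2 + 30 * i^3
1) 900 + i^5 + i^4 * (-12) + i * (-735) + 136 * i^2 + 30 * i^3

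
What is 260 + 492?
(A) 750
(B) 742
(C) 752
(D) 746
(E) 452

260 + 492 = 752
C) 752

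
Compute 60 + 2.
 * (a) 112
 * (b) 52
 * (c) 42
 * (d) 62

60 + 2 = 62
d) 62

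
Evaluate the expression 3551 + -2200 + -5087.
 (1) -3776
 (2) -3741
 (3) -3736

First: 3551 + -2200 = 1351
Then: 1351 + -5087 = -3736
3) -3736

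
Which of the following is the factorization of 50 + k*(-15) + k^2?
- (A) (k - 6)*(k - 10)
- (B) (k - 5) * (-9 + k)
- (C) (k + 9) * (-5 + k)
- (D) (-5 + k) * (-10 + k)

We need to factor 50 + k*(-15) + k^2.
The factored form is (-5 + k) * (-10 + k).
D) (-5 + k) * (-10 + k)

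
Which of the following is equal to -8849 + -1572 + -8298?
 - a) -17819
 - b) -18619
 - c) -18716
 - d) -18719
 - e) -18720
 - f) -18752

First: -8849 + -1572 = -10421
Then: -10421 + -8298 = -18719
d) -18719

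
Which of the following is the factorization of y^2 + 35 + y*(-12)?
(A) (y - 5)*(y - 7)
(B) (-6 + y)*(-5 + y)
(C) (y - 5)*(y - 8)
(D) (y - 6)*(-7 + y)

We need to factor y^2 + 35 + y*(-12).
The factored form is (y - 5)*(y - 7).
A) (y - 5)*(y - 7)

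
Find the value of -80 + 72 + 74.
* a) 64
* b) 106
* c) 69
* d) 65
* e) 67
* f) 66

First: -80 + 72 = -8
Then: -8 + 74 = 66
f) 66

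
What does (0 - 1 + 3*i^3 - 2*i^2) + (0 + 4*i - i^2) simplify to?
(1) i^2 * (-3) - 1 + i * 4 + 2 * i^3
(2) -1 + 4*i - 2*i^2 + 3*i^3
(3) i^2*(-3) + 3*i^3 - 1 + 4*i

Adding the polynomials and combining like terms:
(0 - 1 + 3*i^3 - 2*i^2) + (0 + 4*i - i^2)
= i^2*(-3) + 3*i^3 - 1 + 4*i
3) i^2*(-3) + 3*i^3 - 1 + 4*i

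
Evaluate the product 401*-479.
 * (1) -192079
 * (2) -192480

401 * -479 = -192079
1) -192079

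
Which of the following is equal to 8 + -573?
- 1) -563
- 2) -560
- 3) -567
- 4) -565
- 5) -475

8 + -573 = -565
4) -565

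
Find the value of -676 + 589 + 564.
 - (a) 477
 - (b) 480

First: -676 + 589 = -87
Then: -87 + 564 = 477
a) 477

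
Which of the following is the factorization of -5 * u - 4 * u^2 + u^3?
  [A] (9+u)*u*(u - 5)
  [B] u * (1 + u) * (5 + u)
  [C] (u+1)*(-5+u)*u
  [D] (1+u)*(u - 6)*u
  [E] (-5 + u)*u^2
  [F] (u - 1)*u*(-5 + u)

We need to factor -5 * u - 4 * u^2 + u^3.
The factored form is (u+1)*(-5+u)*u.
C) (u+1)*(-5+u)*u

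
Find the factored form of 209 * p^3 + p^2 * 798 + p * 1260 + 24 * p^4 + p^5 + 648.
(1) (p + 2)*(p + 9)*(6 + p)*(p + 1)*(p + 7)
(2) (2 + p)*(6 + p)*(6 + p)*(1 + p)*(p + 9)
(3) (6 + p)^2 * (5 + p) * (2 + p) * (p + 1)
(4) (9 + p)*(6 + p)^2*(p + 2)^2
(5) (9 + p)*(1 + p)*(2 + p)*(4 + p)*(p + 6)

We need to factor 209 * p^3 + p^2 * 798 + p * 1260 + 24 * p^4 + p^5 + 648.
The factored form is (2 + p)*(6 + p)*(6 + p)*(1 + p)*(p + 9).
2) (2 + p)*(6 + p)*(6 + p)*(1 + p)*(p + 9)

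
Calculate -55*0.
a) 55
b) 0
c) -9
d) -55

-55 * 0 = 0
b) 0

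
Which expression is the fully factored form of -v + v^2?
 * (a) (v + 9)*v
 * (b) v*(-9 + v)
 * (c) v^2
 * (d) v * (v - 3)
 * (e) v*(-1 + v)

We need to factor -v + v^2.
The factored form is v*(-1 + v).
e) v*(-1 + v)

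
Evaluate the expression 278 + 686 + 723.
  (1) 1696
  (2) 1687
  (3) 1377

First: 278 + 686 = 964
Then: 964 + 723 = 1687
2) 1687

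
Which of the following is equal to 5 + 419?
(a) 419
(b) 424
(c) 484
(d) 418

5 + 419 = 424
b) 424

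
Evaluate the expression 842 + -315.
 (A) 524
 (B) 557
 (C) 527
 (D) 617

842 + -315 = 527
C) 527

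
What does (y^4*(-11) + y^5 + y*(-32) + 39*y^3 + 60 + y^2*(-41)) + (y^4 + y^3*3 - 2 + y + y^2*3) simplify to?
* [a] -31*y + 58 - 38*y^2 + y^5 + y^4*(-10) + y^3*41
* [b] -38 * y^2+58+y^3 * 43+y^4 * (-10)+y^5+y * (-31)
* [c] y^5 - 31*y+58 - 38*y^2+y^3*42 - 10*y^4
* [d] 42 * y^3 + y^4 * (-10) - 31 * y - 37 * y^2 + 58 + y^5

Adding the polynomials and combining like terms:
(y^4*(-11) + y^5 + y*(-32) + 39*y^3 + 60 + y^2*(-41)) + (y^4 + y^3*3 - 2 + y + y^2*3)
= y^5 - 31*y+58 - 38*y^2+y^3*42 - 10*y^4
c) y^5 - 31*y+58 - 38*y^2+y^3*42 - 10*y^4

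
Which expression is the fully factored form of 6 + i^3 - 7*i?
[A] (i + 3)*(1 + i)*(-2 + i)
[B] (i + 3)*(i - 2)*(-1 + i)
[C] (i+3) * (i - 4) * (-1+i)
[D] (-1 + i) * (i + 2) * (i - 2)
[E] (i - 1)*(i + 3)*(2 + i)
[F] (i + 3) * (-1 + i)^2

We need to factor 6 + i^3 - 7*i.
The factored form is (i + 3)*(i - 2)*(-1 + i).
B) (i + 3)*(i - 2)*(-1 + i)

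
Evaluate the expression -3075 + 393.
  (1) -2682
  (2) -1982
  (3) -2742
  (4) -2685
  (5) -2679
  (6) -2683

-3075 + 393 = -2682
1) -2682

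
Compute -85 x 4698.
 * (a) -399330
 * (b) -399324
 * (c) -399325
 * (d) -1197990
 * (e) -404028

-85 * 4698 = -399330
a) -399330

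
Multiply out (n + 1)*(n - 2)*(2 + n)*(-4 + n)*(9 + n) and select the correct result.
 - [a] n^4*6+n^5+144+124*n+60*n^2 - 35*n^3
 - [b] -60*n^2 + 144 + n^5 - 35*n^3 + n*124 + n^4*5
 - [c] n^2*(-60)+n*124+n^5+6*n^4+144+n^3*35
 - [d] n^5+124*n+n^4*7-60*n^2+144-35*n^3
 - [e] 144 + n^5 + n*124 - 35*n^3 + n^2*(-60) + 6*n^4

Expanding (n + 1)*(n - 2)*(2 + n)*(-4 + n)*(9 + n):
= 144 + n^5 + n*124 - 35*n^3 + n^2*(-60) + 6*n^4
e) 144 + n^5 + n*124 - 35*n^3 + n^2*(-60) + 6*n^4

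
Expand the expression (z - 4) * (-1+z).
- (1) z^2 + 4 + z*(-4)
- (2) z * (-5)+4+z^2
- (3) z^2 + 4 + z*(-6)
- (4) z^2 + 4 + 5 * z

Expanding (z - 4) * (-1+z):
= z * (-5)+4+z^2
2) z * (-5)+4+z^2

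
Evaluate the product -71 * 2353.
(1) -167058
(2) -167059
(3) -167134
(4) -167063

-71 * 2353 = -167063
4) -167063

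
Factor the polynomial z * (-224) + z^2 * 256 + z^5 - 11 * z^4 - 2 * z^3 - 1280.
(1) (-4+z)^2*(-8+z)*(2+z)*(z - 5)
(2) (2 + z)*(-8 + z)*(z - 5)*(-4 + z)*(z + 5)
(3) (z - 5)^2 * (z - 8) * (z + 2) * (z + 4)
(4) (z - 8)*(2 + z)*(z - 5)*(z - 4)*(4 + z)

We need to factor z * (-224) + z^2 * 256 + z^5 - 11 * z^4 - 2 * z^3 - 1280.
The factored form is (z - 8)*(2 + z)*(z - 5)*(z - 4)*(4 + z).
4) (z - 8)*(2 + z)*(z - 5)*(z - 4)*(4 + z)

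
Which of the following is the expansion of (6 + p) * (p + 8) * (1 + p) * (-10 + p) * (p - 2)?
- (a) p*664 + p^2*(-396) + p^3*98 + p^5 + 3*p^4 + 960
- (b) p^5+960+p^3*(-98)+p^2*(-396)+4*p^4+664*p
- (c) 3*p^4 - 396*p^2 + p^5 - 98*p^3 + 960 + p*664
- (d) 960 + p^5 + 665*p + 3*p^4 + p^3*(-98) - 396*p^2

Expanding (6 + p) * (p + 8) * (1 + p) * (-10 + p) * (p - 2):
= 3*p^4 - 396*p^2 + p^5 - 98*p^3 + 960 + p*664
c) 3*p^4 - 396*p^2 + p^5 - 98*p^3 + 960 + p*664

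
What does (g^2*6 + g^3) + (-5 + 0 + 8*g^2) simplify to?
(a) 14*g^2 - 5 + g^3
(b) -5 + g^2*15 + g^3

Adding the polynomials and combining like terms:
(g^2*6 + g^3) + (-5 + 0 + 8*g^2)
= 14*g^2 - 5 + g^3
a) 14*g^2 - 5 + g^3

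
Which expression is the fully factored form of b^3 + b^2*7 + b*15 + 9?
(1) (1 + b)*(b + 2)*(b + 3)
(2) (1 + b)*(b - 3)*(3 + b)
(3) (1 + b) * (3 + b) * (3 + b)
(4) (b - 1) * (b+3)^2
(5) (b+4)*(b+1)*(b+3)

We need to factor b^3 + b^2*7 + b*15 + 9.
The factored form is (1 + b) * (3 + b) * (3 + b).
3) (1 + b) * (3 + b) * (3 + b)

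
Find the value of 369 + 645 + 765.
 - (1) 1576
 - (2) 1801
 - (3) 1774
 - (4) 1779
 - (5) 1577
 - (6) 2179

First: 369 + 645 = 1014
Then: 1014 + 765 = 1779
4) 1779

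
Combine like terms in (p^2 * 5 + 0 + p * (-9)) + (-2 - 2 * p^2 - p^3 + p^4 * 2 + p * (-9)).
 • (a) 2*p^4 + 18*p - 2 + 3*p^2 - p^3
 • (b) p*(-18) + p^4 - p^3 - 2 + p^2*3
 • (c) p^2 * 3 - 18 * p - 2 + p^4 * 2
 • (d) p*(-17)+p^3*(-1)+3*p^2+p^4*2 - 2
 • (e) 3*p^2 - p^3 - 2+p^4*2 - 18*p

Adding the polynomials and combining like terms:
(p^2*5 + 0 + p*(-9)) + (-2 - 2*p^2 - p^3 + p^4*2 + p*(-9))
= 3*p^2 - p^3 - 2+p^4*2 - 18*p
e) 3*p^2 - p^3 - 2+p^4*2 - 18*p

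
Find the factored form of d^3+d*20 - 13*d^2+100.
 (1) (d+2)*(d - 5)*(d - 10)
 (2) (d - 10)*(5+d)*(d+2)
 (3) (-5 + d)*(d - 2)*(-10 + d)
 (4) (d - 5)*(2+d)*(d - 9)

We need to factor d^3+d*20 - 13*d^2+100.
The factored form is (d+2)*(d - 5)*(d - 10).
1) (d+2)*(d - 5)*(d - 10)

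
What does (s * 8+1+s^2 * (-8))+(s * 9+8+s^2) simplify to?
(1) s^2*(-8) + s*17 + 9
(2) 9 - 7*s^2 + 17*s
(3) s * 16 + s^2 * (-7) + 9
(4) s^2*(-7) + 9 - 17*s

Adding the polynomials and combining like terms:
(s*8 + 1 + s^2*(-8)) + (s*9 + 8 + s^2)
= 9 - 7*s^2 + 17*s
2) 9 - 7*s^2 + 17*s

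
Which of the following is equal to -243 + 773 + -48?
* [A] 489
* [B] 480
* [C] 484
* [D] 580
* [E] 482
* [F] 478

First: -243 + 773 = 530
Then: 530 + -48 = 482
E) 482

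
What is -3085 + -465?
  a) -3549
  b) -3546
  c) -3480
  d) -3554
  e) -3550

-3085 + -465 = -3550
e) -3550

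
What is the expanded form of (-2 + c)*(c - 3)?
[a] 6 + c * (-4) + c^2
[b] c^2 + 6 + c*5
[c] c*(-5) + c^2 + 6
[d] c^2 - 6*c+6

Expanding (-2 + c)*(c - 3):
= c*(-5) + c^2 + 6
c) c*(-5) + c^2 + 6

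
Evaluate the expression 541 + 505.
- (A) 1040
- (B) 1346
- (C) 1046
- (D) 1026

541 + 505 = 1046
C) 1046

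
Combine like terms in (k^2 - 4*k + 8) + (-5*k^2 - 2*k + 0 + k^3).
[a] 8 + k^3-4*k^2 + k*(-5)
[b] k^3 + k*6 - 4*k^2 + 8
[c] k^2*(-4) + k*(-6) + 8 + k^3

Adding the polynomials and combining like terms:
(k^2 - 4*k + 8) + (-5*k^2 - 2*k + 0 + k^3)
= k^2*(-4) + k*(-6) + 8 + k^3
c) k^2*(-4) + k*(-6) + 8 + k^3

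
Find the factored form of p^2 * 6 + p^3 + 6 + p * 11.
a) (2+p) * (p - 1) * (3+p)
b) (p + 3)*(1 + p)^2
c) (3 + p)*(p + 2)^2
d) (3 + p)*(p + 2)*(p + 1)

We need to factor p^2 * 6 + p^3 + 6 + p * 11.
The factored form is (3 + p)*(p + 2)*(p + 1).
d) (3 + p)*(p + 2)*(p + 1)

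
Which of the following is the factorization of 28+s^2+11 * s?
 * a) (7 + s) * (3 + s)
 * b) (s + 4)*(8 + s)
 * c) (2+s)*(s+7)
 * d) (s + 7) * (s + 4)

We need to factor 28+s^2+11 * s.
The factored form is (s + 7) * (s + 4).
d) (s + 7) * (s + 4)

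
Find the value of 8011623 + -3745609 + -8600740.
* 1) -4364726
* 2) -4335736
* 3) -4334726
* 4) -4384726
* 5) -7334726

First: 8011623 + -3745609 = 4266014
Then: 4266014 + -8600740 = -4334726
3) -4334726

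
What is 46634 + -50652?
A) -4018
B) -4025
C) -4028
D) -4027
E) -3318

46634 + -50652 = -4018
A) -4018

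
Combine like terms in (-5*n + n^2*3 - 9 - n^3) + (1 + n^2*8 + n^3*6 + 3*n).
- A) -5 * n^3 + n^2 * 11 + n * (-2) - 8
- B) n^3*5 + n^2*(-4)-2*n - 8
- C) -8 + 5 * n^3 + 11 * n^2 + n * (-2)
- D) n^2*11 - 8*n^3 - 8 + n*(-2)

Adding the polynomials and combining like terms:
(-5*n + n^2*3 - 9 - n^3) + (1 + n^2*8 + n^3*6 + 3*n)
= -8 + 5 * n^3 + 11 * n^2 + n * (-2)
C) -8 + 5 * n^3 + 11 * n^2 + n * (-2)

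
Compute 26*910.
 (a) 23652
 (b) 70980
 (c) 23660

26 * 910 = 23660
c) 23660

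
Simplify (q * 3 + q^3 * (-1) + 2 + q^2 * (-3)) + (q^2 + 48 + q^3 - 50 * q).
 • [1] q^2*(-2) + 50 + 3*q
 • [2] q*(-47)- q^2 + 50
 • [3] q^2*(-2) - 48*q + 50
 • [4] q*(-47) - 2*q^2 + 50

Adding the polynomials and combining like terms:
(q*3 + q^3*(-1) + 2 + q^2*(-3)) + (q^2 + 48 + q^3 - 50*q)
= q*(-47) - 2*q^2 + 50
4) q*(-47) - 2*q^2 + 50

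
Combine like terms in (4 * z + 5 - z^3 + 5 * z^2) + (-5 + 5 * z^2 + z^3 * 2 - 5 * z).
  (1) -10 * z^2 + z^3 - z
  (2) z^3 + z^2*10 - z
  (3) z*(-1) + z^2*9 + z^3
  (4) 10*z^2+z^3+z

Adding the polynomials and combining like terms:
(4*z + 5 - z^3 + 5*z^2) + (-5 + 5*z^2 + z^3*2 - 5*z)
= z^3 + z^2*10 - z
2) z^3 + z^2*10 - z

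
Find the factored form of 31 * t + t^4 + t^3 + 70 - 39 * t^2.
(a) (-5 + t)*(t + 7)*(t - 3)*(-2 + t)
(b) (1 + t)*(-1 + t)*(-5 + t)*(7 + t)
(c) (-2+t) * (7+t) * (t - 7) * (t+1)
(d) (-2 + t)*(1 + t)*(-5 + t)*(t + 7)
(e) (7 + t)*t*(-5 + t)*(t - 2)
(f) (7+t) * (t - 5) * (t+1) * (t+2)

We need to factor 31 * t + t^4 + t^3 + 70 - 39 * t^2.
The factored form is (-2 + t)*(1 + t)*(-5 + t)*(t + 7).
d) (-2 + t)*(1 + t)*(-5 + t)*(t + 7)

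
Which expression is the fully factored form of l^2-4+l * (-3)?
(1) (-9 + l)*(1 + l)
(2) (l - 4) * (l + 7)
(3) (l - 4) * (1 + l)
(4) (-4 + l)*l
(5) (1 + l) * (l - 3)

We need to factor l^2-4+l * (-3).
The factored form is (l - 4) * (1 + l).
3) (l - 4) * (1 + l)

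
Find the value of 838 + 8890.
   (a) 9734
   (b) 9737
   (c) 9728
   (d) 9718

838 + 8890 = 9728
c) 9728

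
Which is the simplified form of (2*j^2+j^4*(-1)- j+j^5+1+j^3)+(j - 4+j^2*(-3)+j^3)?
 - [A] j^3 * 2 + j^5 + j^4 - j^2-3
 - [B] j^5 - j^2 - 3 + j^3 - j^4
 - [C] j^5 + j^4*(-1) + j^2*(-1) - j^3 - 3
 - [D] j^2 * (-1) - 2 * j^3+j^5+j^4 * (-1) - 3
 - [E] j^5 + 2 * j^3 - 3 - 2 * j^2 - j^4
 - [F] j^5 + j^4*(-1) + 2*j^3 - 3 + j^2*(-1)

Adding the polynomials and combining like terms:
(2*j^2 + j^4*(-1) - j + j^5 + 1 + j^3) + (j - 4 + j^2*(-3) + j^3)
= j^5 + j^4*(-1) + 2*j^3 - 3 + j^2*(-1)
F) j^5 + j^4*(-1) + 2*j^3 - 3 + j^2*(-1)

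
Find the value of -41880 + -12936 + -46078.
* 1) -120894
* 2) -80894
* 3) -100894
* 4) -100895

First: -41880 + -12936 = -54816
Then: -54816 + -46078 = -100894
3) -100894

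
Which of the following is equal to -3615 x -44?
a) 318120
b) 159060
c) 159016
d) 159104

-3615 * -44 = 159060
b) 159060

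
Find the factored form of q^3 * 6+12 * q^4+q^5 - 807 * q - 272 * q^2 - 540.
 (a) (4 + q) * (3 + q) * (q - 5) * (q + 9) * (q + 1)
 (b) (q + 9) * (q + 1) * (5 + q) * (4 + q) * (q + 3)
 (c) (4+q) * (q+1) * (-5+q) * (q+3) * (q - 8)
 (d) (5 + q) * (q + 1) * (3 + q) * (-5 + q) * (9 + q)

We need to factor q^3 * 6+12 * q^4+q^5 - 807 * q - 272 * q^2 - 540.
The factored form is (4 + q) * (3 + q) * (q - 5) * (q + 9) * (q + 1).
a) (4 + q) * (3 + q) * (q - 5) * (q + 9) * (q + 1)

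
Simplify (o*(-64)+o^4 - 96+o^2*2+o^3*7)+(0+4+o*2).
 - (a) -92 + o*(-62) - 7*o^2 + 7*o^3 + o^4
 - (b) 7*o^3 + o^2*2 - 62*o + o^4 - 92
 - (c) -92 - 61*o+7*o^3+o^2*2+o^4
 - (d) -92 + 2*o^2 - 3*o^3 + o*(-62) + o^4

Adding the polynomials and combining like terms:
(o*(-64) + o^4 - 96 + o^2*2 + o^3*7) + (0 + 4 + o*2)
= 7*o^3 + o^2*2 - 62*o + o^4 - 92
b) 7*o^3 + o^2*2 - 62*o + o^4 - 92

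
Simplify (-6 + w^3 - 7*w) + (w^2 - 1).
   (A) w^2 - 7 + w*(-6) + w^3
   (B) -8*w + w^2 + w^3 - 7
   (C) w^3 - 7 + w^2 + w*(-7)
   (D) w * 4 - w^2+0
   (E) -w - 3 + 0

Adding the polynomials and combining like terms:
(-6 + w^3 - 7*w) + (w^2 - 1)
= w^3 - 7 + w^2 + w*(-7)
C) w^3 - 7 + w^2 + w*(-7)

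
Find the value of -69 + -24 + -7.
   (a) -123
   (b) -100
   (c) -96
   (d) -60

First: -69 + -24 = -93
Then: -93 + -7 = -100
b) -100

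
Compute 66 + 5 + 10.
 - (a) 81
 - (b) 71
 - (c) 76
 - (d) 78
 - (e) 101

First: 66 + 5 = 71
Then: 71 + 10 = 81
a) 81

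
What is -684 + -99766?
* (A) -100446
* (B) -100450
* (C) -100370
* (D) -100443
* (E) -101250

-684 + -99766 = -100450
B) -100450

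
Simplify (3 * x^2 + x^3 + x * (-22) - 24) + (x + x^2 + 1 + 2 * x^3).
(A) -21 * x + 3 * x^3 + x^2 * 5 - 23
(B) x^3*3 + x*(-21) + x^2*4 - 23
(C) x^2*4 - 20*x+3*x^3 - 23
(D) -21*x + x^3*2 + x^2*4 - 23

Adding the polynomials and combining like terms:
(3*x^2 + x^3 + x*(-22) - 24) + (x + x^2 + 1 + 2*x^3)
= x^3*3 + x*(-21) + x^2*4 - 23
B) x^3*3 + x*(-21) + x^2*4 - 23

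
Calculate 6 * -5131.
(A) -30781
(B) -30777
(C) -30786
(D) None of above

6 * -5131 = -30786
C) -30786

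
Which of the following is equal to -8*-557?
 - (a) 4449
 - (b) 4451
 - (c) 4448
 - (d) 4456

-8 * -557 = 4456
d) 4456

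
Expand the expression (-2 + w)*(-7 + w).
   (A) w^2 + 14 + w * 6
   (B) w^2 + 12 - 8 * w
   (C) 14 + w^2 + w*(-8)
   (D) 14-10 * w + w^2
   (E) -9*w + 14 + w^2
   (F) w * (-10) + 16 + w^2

Expanding (-2 + w)*(-7 + w):
= -9*w + 14 + w^2
E) -9*w + 14 + w^2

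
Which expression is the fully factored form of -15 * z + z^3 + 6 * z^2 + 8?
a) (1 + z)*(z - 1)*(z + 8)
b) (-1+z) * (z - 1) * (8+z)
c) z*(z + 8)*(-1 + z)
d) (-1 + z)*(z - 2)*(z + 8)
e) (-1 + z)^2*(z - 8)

We need to factor -15 * z + z^3 + 6 * z^2 + 8.
The factored form is (-1+z) * (z - 1) * (8+z).
b) (-1+z) * (z - 1) * (8+z)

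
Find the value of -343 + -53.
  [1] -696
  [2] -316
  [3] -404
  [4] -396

-343 + -53 = -396
4) -396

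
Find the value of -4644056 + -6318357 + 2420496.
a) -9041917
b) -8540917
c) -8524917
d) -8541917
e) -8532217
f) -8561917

First: -4644056 + -6318357 = -10962413
Then: -10962413 + 2420496 = -8541917
d) -8541917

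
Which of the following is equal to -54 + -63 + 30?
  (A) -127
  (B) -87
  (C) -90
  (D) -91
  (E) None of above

First: -54 + -63 = -117
Then: -117 + 30 = -87
B) -87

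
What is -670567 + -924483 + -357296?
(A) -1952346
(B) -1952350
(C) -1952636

First: -670567 + -924483 = -1595050
Then: -1595050 + -357296 = -1952346
A) -1952346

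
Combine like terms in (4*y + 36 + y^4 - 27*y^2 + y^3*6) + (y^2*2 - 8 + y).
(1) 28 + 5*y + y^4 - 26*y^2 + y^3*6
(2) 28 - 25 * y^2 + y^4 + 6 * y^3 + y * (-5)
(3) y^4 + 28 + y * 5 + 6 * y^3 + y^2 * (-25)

Adding the polynomials and combining like terms:
(4*y + 36 + y^4 - 27*y^2 + y^3*6) + (y^2*2 - 8 + y)
= y^4 + 28 + y * 5 + 6 * y^3 + y^2 * (-25)
3) y^4 + 28 + y * 5 + 6 * y^3 + y^2 * (-25)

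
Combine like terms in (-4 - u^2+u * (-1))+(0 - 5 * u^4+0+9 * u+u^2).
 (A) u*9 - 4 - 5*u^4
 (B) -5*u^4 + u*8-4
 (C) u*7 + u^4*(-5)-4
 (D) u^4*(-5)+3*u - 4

Adding the polynomials and combining like terms:
(-4 - u^2 + u*(-1)) + (0 - 5*u^4 + 0 + 9*u + u^2)
= -5*u^4 + u*8-4
B) -5*u^4 + u*8-4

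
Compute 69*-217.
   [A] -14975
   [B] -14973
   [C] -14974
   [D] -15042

69 * -217 = -14973
B) -14973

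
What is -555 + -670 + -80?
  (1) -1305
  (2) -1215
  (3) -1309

First: -555 + -670 = -1225
Then: -1225 + -80 = -1305
1) -1305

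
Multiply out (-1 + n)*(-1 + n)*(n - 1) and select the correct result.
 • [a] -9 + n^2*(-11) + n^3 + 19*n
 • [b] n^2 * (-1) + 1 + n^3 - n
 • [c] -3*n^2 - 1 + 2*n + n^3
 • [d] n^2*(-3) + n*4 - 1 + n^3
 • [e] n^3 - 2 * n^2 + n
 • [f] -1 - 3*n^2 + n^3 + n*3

Expanding (-1 + n)*(-1 + n)*(n - 1):
= -1 - 3*n^2 + n^3 + n*3
f) -1 - 3*n^2 + n^3 + n*3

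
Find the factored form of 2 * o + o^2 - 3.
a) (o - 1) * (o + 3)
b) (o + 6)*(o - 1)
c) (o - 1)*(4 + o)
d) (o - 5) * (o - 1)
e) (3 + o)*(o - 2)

We need to factor 2 * o + o^2 - 3.
The factored form is (o - 1) * (o + 3).
a) (o - 1) * (o + 3)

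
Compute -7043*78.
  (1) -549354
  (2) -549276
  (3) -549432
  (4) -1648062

-7043 * 78 = -549354
1) -549354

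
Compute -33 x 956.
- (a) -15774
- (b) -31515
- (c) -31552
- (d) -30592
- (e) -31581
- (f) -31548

-33 * 956 = -31548
f) -31548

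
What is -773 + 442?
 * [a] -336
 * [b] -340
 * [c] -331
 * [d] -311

-773 + 442 = -331
c) -331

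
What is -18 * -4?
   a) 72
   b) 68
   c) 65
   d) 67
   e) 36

-18 * -4 = 72
a) 72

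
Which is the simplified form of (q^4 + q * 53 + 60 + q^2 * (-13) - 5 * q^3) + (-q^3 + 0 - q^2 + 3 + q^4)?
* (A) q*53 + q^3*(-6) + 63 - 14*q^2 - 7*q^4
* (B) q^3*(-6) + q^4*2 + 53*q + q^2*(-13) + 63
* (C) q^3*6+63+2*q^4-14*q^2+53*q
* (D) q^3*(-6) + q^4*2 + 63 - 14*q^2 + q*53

Adding the polynomials and combining like terms:
(q^4 + q*53 + 60 + q^2*(-13) - 5*q^3) + (-q^3 + 0 - q^2 + 3 + q^4)
= q^3*(-6) + q^4*2 + 63 - 14*q^2 + q*53
D) q^3*(-6) + q^4*2 + 63 - 14*q^2 + q*53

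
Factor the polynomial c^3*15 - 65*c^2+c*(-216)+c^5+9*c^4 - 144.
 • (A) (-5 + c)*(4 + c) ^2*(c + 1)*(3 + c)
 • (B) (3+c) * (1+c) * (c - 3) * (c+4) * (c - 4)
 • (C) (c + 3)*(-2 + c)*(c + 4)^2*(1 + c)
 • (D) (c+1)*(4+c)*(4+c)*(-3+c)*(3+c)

We need to factor c^3*15 - 65*c^2+c*(-216)+c^5+9*c^4 - 144.
The factored form is (c+1)*(4+c)*(4+c)*(-3+c)*(3+c).
D) (c+1)*(4+c)*(4+c)*(-3+c)*(3+c)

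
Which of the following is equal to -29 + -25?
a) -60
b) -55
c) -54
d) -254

-29 + -25 = -54
c) -54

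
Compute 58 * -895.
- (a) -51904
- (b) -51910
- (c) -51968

58 * -895 = -51910
b) -51910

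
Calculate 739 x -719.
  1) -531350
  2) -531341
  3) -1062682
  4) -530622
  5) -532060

739 * -719 = -531341
2) -531341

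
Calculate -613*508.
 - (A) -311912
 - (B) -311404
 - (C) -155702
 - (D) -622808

-613 * 508 = -311404
B) -311404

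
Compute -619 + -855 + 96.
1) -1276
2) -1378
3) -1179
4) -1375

First: -619 + -855 = -1474
Then: -1474 + 96 = -1378
2) -1378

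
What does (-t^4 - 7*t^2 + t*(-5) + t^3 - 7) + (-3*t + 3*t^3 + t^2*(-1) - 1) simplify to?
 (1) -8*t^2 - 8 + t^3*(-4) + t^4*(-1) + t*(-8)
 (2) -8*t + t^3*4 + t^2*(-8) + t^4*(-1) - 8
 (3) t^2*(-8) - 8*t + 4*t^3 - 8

Adding the polynomials and combining like terms:
(-t^4 - 7*t^2 + t*(-5) + t^3 - 7) + (-3*t + 3*t^3 + t^2*(-1) - 1)
= -8*t + t^3*4 + t^2*(-8) + t^4*(-1) - 8
2) -8*t + t^3*4 + t^2*(-8) + t^4*(-1) - 8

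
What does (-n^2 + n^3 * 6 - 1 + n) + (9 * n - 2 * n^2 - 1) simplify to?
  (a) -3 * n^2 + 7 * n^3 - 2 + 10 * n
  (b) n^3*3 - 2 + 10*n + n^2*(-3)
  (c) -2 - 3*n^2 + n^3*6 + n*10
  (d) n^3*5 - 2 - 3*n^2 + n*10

Adding the polynomials and combining like terms:
(-n^2 + n^3*6 - 1 + n) + (9*n - 2*n^2 - 1)
= -2 - 3*n^2 + n^3*6 + n*10
c) -2 - 3*n^2 + n^3*6 + n*10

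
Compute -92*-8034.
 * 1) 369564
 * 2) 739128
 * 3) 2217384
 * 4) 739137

-92 * -8034 = 739128
2) 739128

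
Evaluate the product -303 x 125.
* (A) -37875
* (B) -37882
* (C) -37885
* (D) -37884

-303 * 125 = -37875
A) -37875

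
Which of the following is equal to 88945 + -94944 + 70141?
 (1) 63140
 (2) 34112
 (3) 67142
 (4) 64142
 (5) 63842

First: 88945 + -94944 = -5999
Then: -5999 + 70141 = 64142
4) 64142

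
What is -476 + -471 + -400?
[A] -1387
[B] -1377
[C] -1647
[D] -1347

First: -476 + -471 = -947
Then: -947 + -400 = -1347
D) -1347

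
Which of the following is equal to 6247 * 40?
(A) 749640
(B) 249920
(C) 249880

6247 * 40 = 249880
C) 249880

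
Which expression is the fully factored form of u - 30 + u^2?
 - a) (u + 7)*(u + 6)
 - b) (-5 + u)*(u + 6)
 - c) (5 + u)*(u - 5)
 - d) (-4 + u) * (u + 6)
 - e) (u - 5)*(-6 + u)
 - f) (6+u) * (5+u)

We need to factor u - 30 + u^2.
The factored form is (-5 + u)*(u + 6).
b) (-5 + u)*(u + 6)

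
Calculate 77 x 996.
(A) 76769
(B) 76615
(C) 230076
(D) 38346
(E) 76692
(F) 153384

77 * 996 = 76692
E) 76692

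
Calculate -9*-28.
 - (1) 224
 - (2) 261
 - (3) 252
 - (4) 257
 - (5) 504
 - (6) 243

-9 * -28 = 252
3) 252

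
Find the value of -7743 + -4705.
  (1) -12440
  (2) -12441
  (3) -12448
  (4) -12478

-7743 + -4705 = -12448
3) -12448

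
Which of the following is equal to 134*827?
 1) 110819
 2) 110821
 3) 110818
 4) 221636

134 * 827 = 110818
3) 110818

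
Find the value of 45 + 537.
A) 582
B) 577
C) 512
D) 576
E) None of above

45 + 537 = 582
A) 582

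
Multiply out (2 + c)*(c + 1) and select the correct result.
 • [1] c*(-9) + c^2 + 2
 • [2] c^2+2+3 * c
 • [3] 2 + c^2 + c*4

Expanding (2 + c)*(c + 1):
= c^2+2+3 * c
2) c^2+2+3 * c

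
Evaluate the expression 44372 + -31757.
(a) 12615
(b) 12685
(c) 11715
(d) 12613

44372 + -31757 = 12615
a) 12615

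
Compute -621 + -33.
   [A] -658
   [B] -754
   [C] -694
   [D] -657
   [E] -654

-621 + -33 = -654
E) -654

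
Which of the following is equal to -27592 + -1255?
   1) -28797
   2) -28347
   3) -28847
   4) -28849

-27592 + -1255 = -28847
3) -28847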